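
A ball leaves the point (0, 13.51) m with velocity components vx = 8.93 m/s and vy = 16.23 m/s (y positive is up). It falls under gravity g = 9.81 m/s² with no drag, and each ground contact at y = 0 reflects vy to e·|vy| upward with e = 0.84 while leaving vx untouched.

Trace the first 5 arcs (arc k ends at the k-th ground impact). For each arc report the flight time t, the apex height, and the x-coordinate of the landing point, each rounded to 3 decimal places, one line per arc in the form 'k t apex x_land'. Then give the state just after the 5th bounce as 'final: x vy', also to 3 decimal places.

Arc 1: start y=13.510, vy=16.230 → t=3.998, apex=26.936, x_land=35.701, impact vy=-22.989
  bounce: vy ← 0.84·22.989 = 19.310
Arc 2: start y=0.000, vy=19.310 → t=3.937, apex=19.006, x_land=70.857, impact vy=-19.310
  bounce: vy ← 0.84·19.310 = 16.221
Arc 3: start y=0.000, vy=16.221 → t=3.307, apex=13.411, x_land=100.389, impact vy=-16.221
  bounce: vy ← 0.84·16.221 = 13.625
Arc 4: start y=0.000, vy=13.625 → t=2.778, apex=9.462, x_land=125.195, impact vy=-13.625
  bounce: vy ← 0.84·13.625 = 11.445
Arc 5: start y=0.000, vy=11.445 → t=2.333, apex=6.677, x_land=146.032, impact vy=-11.445
  bounce: vy ← 0.84·11.445 = 9.614

1 3.998 26.936 35.701
2 3.937 19.006 70.857
3 3.307 13.411 100.389
4 2.778 9.462 125.195
5 2.333 6.677 146.032
final: 146.032 9.614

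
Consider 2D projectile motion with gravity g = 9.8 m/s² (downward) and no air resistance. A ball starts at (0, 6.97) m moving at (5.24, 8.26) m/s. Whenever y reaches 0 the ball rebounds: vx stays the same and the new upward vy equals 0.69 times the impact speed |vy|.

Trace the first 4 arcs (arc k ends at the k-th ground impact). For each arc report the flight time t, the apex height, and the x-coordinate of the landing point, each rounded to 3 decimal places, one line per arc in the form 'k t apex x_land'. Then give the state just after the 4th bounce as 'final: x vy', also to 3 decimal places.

Arc 1: start y=6.970, vy=8.260 → t=2.303, apex=10.451, x_land=12.069, impact vy=-14.312
  bounce: vy ← 0.69·14.312 = 9.875
Arc 2: start y=0.000, vy=9.875 → t=2.015, apex=4.976, x_land=22.630, impact vy=-9.875
  bounce: vy ← 0.69·9.875 = 6.814
Arc 3: start y=0.000, vy=6.814 → t=1.391, apex=2.369, x_land=29.917, impact vy=-6.814
  bounce: vy ← 0.69·6.814 = 4.702
Arc 4: start y=0.000, vy=4.702 → t=0.960, apex=1.128, x_land=34.945, impact vy=-4.702
  bounce: vy ← 0.69·4.702 = 3.244

1 2.303 10.451 12.069
2 2.015 4.976 22.630
3 1.391 2.369 29.917
4 0.960 1.128 34.945
final: 34.945 3.244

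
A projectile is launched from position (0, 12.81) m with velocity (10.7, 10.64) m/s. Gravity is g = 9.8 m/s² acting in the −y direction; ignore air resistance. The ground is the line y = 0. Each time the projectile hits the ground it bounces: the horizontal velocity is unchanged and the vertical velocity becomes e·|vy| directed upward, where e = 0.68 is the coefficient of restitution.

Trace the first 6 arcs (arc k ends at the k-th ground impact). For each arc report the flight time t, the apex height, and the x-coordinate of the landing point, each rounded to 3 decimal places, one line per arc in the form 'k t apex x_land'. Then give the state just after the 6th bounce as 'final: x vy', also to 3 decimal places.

1 3.033 18.586 32.456
2 2.649 8.594 60.797
3 1.801 3.974 80.069
4 1.225 1.838 93.174
5 0.833 0.850 102.086
6 0.566 0.393 108.145
final: 108.145 1.887

Arc 1: start y=12.810, vy=10.640 → t=3.033, apex=18.586, x_land=32.456, impact vy=-19.086
  bounce: vy ← 0.68·19.086 = 12.979
Arc 2: start y=0.000, vy=12.979 → t=2.649, apex=8.594, x_land=60.797, impact vy=-12.979
  bounce: vy ← 0.68·12.979 = 8.825
Arc 3: start y=0.000, vy=8.825 → t=1.801, apex=3.974, x_land=80.069, impact vy=-8.825
  bounce: vy ← 0.68·8.825 = 6.001
Arc 4: start y=0.000, vy=6.001 → t=1.225, apex=1.838, x_land=93.174, impact vy=-6.001
  bounce: vy ← 0.68·6.001 = 4.081
Arc 5: start y=0.000, vy=4.081 → t=0.833, apex=0.850, x_land=102.086, impact vy=-4.081
  bounce: vy ← 0.68·4.081 = 2.775
Arc 6: start y=0.000, vy=2.775 → t=0.566, apex=0.393, x_land=108.145, impact vy=-2.775
  bounce: vy ← 0.68·2.775 = 1.887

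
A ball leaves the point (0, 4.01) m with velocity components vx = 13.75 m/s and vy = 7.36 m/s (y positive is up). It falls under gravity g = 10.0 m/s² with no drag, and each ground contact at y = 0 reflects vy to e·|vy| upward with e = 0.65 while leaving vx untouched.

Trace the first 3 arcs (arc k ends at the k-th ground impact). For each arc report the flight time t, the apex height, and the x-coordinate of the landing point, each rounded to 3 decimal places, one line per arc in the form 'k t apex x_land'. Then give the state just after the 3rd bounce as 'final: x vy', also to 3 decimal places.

1 1.895 6.718 26.059
2 1.507 2.839 46.779
3 0.980 1.199 60.247
final: 60.247 3.183

Arc 1: start y=4.010, vy=7.360 → t=1.895, apex=6.718, x_land=26.059, impact vy=-11.592
  bounce: vy ← 0.65·11.592 = 7.535
Arc 2: start y=0.000, vy=7.535 → t=1.507, apex=2.839, x_land=46.779, impact vy=-7.535
  bounce: vy ← 0.65·7.535 = 4.898
Arc 3: start y=0.000, vy=4.898 → t=0.980, apex=1.199, x_land=60.247, impact vy=-4.898
  bounce: vy ← 0.65·4.898 = 3.183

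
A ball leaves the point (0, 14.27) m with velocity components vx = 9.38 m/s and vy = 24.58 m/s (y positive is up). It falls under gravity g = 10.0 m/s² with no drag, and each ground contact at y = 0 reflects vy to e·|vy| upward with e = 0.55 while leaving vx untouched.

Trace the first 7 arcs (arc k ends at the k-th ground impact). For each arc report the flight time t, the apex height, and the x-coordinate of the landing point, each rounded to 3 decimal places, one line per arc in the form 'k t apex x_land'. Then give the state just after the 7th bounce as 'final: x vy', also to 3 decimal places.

1 5.441 44.479 51.033
2 3.281 13.455 81.807
3 1.804 4.070 98.733
4 0.992 1.231 108.042
5 0.546 0.372 113.162
6 0.300 0.113 115.978
7 0.165 0.034 117.527
final: 117.527 0.454

Arc 1: start y=14.270, vy=24.580 → t=5.441, apex=44.479, x_land=51.033, impact vy=-29.826
  bounce: vy ← 0.55·29.826 = 16.404
Arc 2: start y=0.000, vy=16.404 → t=3.281, apex=13.455, x_land=81.807, impact vy=-16.404
  bounce: vy ← 0.55·16.404 = 9.022
Arc 3: start y=0.000, vy=9.022 → t=1.804, apex=4.070, x_land=98.733, impact vy=-9.022
  bounce: vy ← 0.55·9.022 = 4.962
Arc 4: start y=0.000, vy=4.962 → t=0.992, apex=1.231, x_land=108.042, impact vy=-4.962
  bounce: vy ← 0.55·4.962 = 2.729
Arc 5: start y=0.000, vy=2.729 → t=0.546, apex=0.372, x_land=113.162, impact vy=-2.729
  bounce: vy ← 0.55·2.729 = 1.501
Arc 6: start y=0.000, vy=1.501 → t=0.300, apex=0.113, x_land=115.978, impact vy=-1.501
  bounce: vy ← 0.55·1.501 = 0.826
Arc 7: start y=0.000, vy=0.826 → t=0.165, apex=0.034, x_land=117.527, impact vy=-0.826
  bounce: vy ← 0.55·0.826 = 0.454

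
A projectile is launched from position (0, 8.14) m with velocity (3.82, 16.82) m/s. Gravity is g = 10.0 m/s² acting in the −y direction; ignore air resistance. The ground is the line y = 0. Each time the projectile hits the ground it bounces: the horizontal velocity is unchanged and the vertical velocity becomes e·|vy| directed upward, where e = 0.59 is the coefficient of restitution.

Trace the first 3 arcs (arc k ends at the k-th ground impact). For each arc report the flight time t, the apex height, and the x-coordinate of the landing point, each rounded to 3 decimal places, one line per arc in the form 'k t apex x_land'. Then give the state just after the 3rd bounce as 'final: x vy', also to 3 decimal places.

1 3.793 22.286 14.490
2 2.491 7.758 24.006
3 1.470 2.700 29.621
final: 29.621 4.336

Arc 1: start y=8.140, vy=16.820 → t=3.793, apex=22.286, x_land=14.490, impact vy=-21.112
  bounce: vy ← 0.59·21.112 = 12.456
Arc 2: start y=0.000, vy=12.456 → t=2.491, apex=7.758, x_land=24.006, impact vy=-12.456
  bounce: vy ← 0.59·12.456 = 7.349
Arc 3: start y=0.000, vy=7.349 → t=1.470, apex=2.700, x_land=29.621, impact vy=-7.349
  bounce: vy ← 0.59·7.349 = 4.336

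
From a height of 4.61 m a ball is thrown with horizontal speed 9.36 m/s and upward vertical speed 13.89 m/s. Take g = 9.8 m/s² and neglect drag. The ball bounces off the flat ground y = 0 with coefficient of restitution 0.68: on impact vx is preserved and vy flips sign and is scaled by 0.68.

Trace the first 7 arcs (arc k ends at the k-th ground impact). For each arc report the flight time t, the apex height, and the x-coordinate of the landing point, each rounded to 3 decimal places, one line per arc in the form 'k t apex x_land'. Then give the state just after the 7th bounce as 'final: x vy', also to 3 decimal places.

1 3.135 14.453 29.342
2 2.336 6.683 51.204
3 1.588 3.090 66.071
4 1.080 1.429 76.180
5 0.734 0.661 83.055
6 0.499 0.306 87.729
7 0.340 0.141 90.908
final: 90.908 1.132

Arc 1: start y=4.610, vy=13.890 → t=3.135, apex=14.453, x_land=29.342, impact vy=-16.831
  bounce: vy ← 0.68·16.831 = 11.445
Arc 2: start y=0.000, vy=11.445 → t=2.336, apex=6.683, x_land=51.204, impact vy=-11.445
  bounce: vy ← 0.68·11.445 = 7.783
Arc 3: start y=0.000, vy=7.783 → t=1.588, apex=3.090, x_land=66.071, impact vy=-7.783
  bounce: vy ← 0.68·7.783 = 5.292
Arc 4: start y=0.000, vy=5.292 → t=1.080, apex=1.429, x_land=76.180, impact vy=-5.292
  bounce: vy ← 0.68·5.292 = 3.599
Arc 5: start y=0.000, vy=3.599 → t=0.734, apex=0.661, x_land=83.055, impact vy=-3.599
  bounce: vy ← 0.68·3.599 = 2.447
Arc 6: start y=0.000, vy=2.447 → t=0.499, apex=0.306, x_land=87.729, impact vy=-2.447
  bounce: vy ← 0.68·2.447 = 1.664
Arc 7: start y=0.000, vy=1.664 → t=0.340, apex=0.141, x_land=90.908, impact vy=-1.664
  bounce: vy ← 0.68·1.664 = 1.132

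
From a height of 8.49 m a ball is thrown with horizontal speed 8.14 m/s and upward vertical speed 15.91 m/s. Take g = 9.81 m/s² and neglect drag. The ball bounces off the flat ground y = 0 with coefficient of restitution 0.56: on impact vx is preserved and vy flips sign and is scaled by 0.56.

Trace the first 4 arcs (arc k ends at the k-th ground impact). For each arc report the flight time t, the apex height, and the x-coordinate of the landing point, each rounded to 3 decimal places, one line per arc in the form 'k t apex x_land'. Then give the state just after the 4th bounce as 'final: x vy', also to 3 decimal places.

Arc 1: start y=8.490, vy=15.910 → t=3.710, apex=21.392, x_land=30.201, impact vy=-20.487
  bounce: vy ← 0.56·20.487 = 11.473
Arc 2: start y=0.000, vy=11.473 → t=2.339, apex=6.708, x_land=49.240, impact vy=-11.473
  bounce: vy ← 0.56·11.473 = 6.425
Arc 3: start y=0.000, vy=6.425 → t=1.310, apex=2.104, x_land=59.901, impact vy=-6.425
  bounce: vy ← 0.56·6.425 = 3.598
Arc 4: start y=0.000, vy=3.598 → t=0.733, apex=0.660, x_land=65.872, impact vy=-3.598
  bounce: vy ← 0.56·3.598 = 2.015

1 3.710 21.392 30.201
2 2.339 6.708 49.240
3 1.310 2.104 59.901
4 0.733 0.660 65.872
final: 65.872 2.015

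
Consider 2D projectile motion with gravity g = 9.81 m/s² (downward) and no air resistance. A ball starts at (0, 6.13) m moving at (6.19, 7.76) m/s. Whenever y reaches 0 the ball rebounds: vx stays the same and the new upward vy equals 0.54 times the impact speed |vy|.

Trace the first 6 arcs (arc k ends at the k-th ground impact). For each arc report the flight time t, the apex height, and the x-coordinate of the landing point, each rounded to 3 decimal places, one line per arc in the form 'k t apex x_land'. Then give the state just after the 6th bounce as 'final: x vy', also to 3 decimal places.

Arc 1: start y=6.130, vy=7.760 → t=2.161, apex=9.199, x_land=13.374, impact vy=-13.435
  bounce: vy ← 0.54·13.435 = 7.255
Arc 2: start y=0.000, vy=7.255 → t=1.479, apex=2.682, x_land=22.529, impact vy=-7.255
  bounce: vy ← 0.54·7.255 = 3.918
Arc 3: start y=0.000, vy=3.918 → t=0.799, apex=0.782, x_land=27.473, impact vy=-3.918
  bounce: vy ← 0.54·3.918 = 2.115
Arc 4: start y=0.000, vy=2.115 → t=0.431, apex=0.228, x_land=30.142, impact vy=-2.115
  bounce: vy ← 0.54·2.115 = 1.142
Arc 5: start y=0.000, vy=1.142 → t=0.233, apex=0.067, x_land=31.584, impact vy=-1.142
  bounce: vy ← 0.54·1.142 = 0.617
Arc 6: start y=0.000, vy=0.617 → t=0.126, apex=0.019, x_land=32.362, impact vy=-0.617
  bounce: vy ← 0.54·0.617 = 0.333

1 2.161 9.199 13.374
2 1.479 2.682 22.529
3 0.799 0.782 27.473
4 0.431 0.228 30.142
5 0.233 0.067 31.584
6 0.126 0.019 32.362
final: 32.362 0.333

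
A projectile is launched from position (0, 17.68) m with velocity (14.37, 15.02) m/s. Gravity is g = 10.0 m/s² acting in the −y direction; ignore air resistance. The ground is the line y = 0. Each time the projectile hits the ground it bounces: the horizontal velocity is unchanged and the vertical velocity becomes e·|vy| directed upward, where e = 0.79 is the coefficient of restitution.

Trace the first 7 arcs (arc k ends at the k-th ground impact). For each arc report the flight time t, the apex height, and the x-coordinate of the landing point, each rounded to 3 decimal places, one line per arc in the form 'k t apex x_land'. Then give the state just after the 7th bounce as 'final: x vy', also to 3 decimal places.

1 3.909 28.960 56.167
2 3.803 18.074 110.810
3 3.004 11.280 153.977
4 2.373 7.040 188.079
5 1.875 4.394 215.020
6 1.481 2.742 236.303
7 1.170 1.711 253.117
final: 253.117 4.622

Arc 1: start y=17.680, vy=15.020 → t=3.909, apex=28.960, x_land=56.167, impact vy=-24.067
  bounce: vy ← 0.79·24.067 = 19.013
Arc 2: start y=0.000, vy=19.013 → t=3.803, apex=18.074, x_land=110.810, impact vy=-19.013
  bounce: vy ← 0.79·19.013 = 15.020
Arc 3: start y=0.000, vy=15.020 → t=3.004, apex=11.280, x_land=153.977, impact vy=-15.020
  bounce: vy ← 0.79·15.020 = 11.866
Arc 4: start y=0.000, vy=11.866 → t=2.373, apex=7.040, x_land=188.079, impact vy=-11.866
  bounce: vy ← 0.79·11.866 = 9.374
Arc 5: start y=0.000, vy=9.374 → t=1.875, apex=4.394, x_land=215.020, impact vy=-9.374
  bounce: vy ← 0.79·9.374 = 7.405
Arc 6: start y=0.000, vy=7.405 → t=1.481, apex=2.742, x_land=236.303, impact vy=-7.405
  bounce: vy ← 0.79·7.405 = 5.850
Arc 7: start y=0.000, vy=5.850 → t=1.170, apex=1.711, x_land=253.117, impact vy=-5.850
  bounce: vy ← 0.79·5.850 = 4.622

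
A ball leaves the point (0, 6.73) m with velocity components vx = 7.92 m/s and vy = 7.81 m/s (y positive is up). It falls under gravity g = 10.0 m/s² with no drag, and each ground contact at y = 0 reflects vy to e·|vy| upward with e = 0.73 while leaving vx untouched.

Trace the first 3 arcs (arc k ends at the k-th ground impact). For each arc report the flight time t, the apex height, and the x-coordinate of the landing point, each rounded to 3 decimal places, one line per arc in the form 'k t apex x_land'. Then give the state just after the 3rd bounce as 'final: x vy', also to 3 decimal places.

1 2.180 9.780 17.262
2 2.042 5.212 33.434
3 1.491 2.777 45.239
final: 45.239 5.441

Arc 1: start y=6.730, vy=7.810 → t=2.180, apex=9.780, x_land=17.262, impact vy=-13.986
  bounce: vy ← 0.73·13.986 = 10.209
Arc 2: start y=0.000, vy=10.209 → t=2.042, apex=5.212, x_land=33.434, impact vy=-10.209
  bounce: vy ← 0.73·10.209 = 7.453
Arc 3: start y=0.000, vy=7.453 → t=1.491, apex=2.777, x_land=45.239, impact vy=-7.453
  bounce: vy ← 0.73·7.453 = 5.441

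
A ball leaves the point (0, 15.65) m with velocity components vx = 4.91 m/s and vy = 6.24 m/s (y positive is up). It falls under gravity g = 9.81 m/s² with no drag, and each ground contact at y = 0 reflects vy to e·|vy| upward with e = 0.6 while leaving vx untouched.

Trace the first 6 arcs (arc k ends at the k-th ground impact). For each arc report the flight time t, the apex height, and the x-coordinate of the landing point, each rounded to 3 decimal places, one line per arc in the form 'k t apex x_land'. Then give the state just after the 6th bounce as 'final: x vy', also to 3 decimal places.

1 2.532 17.635 12.433
2 2.275 6.348 23.605
3 1.365 2.285 30.308
4 0.819 0.823 34.330
5 0.491 0.296 36.743
6 0.295 0.107 38.191
final: 38.191 0.868

Arc 1: start y=15.650, vy=6.240 → t=2.532, apex=17.635, x_land=12.433, impact vy=-18.601
  bounce: vy ← 0.6·18.601 = 11.160
Arc 2: start y=0.000, vy=11.160 → t=2.275, apex=6.348, x_land=23.605, impact vy=-11.160
  bounce: vy ← 0.6·11.160 = 6.696
Arc 3: start y=0.000, vy=6.696 → t=1.365, apex=2.285, x_land=30.308, impact vy=-6.696
  bounce: vy ← 0.6·6.696 = 4.018
Arc 4: start y=0.000, vy=4.018 → t=0.819, apex=0.823, x_land=34.330, impact vy=-4.018
  bounce: vy ← 0.6·4.018 = 2.411
Arc 5: start y=0.000, vy=2.411 → t=0.491, apex=0.296, x_land=36.743, impact vy=-2.411
  bounce: vy ← 0.6·2.411 = 1.446
Arc 6: start y=0.000, vy=1.446 → t=0.295, apex=0.107, x_land=38.191, impact vy=-1.446
  bounce: vy ← 0.6·1.446 = 0.868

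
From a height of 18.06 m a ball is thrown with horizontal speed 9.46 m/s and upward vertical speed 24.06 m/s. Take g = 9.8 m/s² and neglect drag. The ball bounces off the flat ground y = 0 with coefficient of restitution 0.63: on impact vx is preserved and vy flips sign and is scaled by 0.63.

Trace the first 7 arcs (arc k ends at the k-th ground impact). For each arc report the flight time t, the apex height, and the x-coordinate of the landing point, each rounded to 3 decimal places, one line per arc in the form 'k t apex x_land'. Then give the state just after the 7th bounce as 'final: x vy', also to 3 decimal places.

Arc 1: start y=18.060, vy=24.060 → t=5.572, apex=47.595, x_land=52.708, impact vy=-30.543
  bounce: vy ← 0.63·30.543 = 19.242
Arc 2: start y=0.000, vy=19.242 → t=3.927, apex=18.890, x_land=89.857, impact vy=-19.242
  bounce: vy ← 0.63·19.242 = 12.122
Arc 3: start y=0.000, vy=12.122 → t=2.474, apex=7.498, x_land=113.261, impact vy=-12.122
  bounce: vy ← 0.63·12.122 = 7.637
Arc 4: start y=0.000, vy=7.637 → t=1.559, apex=2.976, x_land=128.005, impact vy=-7.637
  bounce: vy ← 0.63·7.637 = 4.811
Arc 5: start y=0.000, vy=4.811 → t=0.982, apex=1.181, x_land=137.294, impact vy=-4.811
  bounce: vy ← 0.63·4.811 = 3.031
Arc 6: start y=0.000, vy=3.031 → t=0.619, apex=0.469, x_land=143.146, impact vy=-3.031
  bounce: vy ← 0.63·3.031 = 1.910
Arc 7: start y=0.000, vy=1.910 → t=0.390, apex=0.186, x_land=146.833, impact vy=-1.910
  bounce: vy ← 0.63·1.910 = 1.203

1 5.572 47.595 52.708
2 3.927 18.890 89.857
3 2.474 7.498 113.261
4 1.559 2.976 128.005
5 0.982 1.181 137.294
6 0.619 0.469 143.146
7 0.390 0.186 146.833
final: 146.833 1.203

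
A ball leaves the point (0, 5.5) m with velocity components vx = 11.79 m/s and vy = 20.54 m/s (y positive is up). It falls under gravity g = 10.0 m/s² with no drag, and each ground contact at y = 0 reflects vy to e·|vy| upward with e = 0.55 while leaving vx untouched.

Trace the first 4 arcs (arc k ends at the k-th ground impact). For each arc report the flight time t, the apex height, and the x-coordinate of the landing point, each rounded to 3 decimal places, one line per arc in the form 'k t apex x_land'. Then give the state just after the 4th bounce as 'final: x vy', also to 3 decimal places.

1 4.360 26.595 51.408
2 2.537 8.045 81.318
3 1.395 2.434 97.768
4 0.767 0.736 106.816
final: 106.816 2.110

Arc 1: start y=5.500, vy=20.540 → t=4.360, apex=26.595, x_land=51.408, impact vy=-23.063
  bounce: vy ← 0.55·23.063 = 12.685
Arc 2: start y=0.000, vy=12.685 → t=2.537, apex=8.045, x_land=81.318, impact vy=-12.685
  bounce: vy ← 0.55·12.685 = 6.976
Arc 3: start y=0.000, vy=6.976 → t=1.395, apex=2.434, x_land=97.768, impact vy=-6.976
  bounce: vy ← 0.55·6.976 = 3.837
Arc 4: start y=0.000, vy=3.837 → t=0.767, apex=0.736, x_land=106.816, impact vy=-3.837
  bounce: vy ← 0.55·3.837 = 2.110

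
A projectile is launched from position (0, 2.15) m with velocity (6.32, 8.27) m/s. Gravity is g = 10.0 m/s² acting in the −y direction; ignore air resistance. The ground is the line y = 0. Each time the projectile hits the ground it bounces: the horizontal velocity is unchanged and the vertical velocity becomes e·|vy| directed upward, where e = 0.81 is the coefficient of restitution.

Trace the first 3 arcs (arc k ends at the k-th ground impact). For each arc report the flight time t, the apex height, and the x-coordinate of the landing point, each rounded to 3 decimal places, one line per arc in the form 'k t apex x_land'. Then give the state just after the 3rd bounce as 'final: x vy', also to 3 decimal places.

1 1.882 5.570 11.897
2 1.710 3.654 22.703
3 1.385 2.398 31.456
final: 31.456 5.609

Arc 1: start y=2.150, vy=8.270 → t=1.882, apex=5.570, x_land=11.897, impact vy=-10.554
  bounce: vy ← 0.81·10.554 = 8.549
Arc 2: start y=0.000, vy=8.549 → t=1.710, apex=3.654, x_land=22.703, impact vy=-8.549
  bounce: vy ← 0.81·8.549 = 6.925
Arc 3: start y=0.000, vy=6.925 → t=1.385, apex=2.398, x_land=31.456, impact vy=-6.925
  bounce: vy ← 0.81·6.925 = 5.609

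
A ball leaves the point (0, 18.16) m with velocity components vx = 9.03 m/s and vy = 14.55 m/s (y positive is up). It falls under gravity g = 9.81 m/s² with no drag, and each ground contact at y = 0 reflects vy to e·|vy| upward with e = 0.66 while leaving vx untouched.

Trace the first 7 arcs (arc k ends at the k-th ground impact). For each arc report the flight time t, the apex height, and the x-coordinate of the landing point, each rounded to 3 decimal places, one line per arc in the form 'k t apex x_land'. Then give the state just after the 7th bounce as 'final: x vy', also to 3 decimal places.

1 3.913 28.950 35.331
2 3.207 12.611 64.289
3 2.117 5.493 83.401
4 1.397 2.393 96.015
5 0.922 1.042 104.340
6 0.608 0.454 109.835
7 0.402 0.198 113.462
final: 113.462 1.300

Arc 1: start y=18.160, vy=14.550 → t=3.913, apex=28.950, x_land=35.331, impact vy=-23.833
  bounce: vy ← 0.66·23.833 = 15.730
Arc 2: start y=0.000, vy=15.730 → t=3.207, apex=12.611, x_land=64.289, impact vy=-15.730
  bounce: vy ← 0.66·15.730 = 10.382
Arc 3: start y=0.000, vy=10.382 → t=2.117, apex=5.493, x_land=83.401, impact vy=-10.382
  bounce: vy ← 0.66·10.382 = 6.852
Arc 4: start y=0.000, vy=6.852 → t=1.397, apex=2.393, x_land=96.015, impact vy=-6.852
  bounce: vy ← 0.66·6.852 = 4.522
Arc 5: start y=0.000, vy=4.522 → t=0.922, apex=1.042, x_land=104.340, impact vy=-4.522
  bounce: vy ← 0.66·4.522 = 2.985
Arc 6: start y=0.000, vy=2.985 → t=0.608, apex=0.454, x_land=109.835, impact vy=-2.985
  bounce: vy ← 0.66·2.985 = 1.970
Arc 7: start y=0.000, vy=1.970 → t=0.402, apex=0.198, x_land=113.462, impact vy=-1.970
  bounce: vy ← 0.66·1.970 = 1.300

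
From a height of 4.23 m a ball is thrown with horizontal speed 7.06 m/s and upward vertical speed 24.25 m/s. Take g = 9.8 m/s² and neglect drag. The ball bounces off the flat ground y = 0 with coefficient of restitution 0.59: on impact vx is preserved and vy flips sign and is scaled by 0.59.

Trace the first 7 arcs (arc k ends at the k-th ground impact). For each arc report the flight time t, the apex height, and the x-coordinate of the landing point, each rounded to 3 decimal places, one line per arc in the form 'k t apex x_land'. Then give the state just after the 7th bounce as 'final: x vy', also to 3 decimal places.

1 5.118 34.233 36.131
2 3.119 11.917 58.150
3 1.840 4.148 71.142
4 1.086 1.444 78.807
5 0.641 0.503 83.330
6 0.378 0.175 85.998
7 0.223 0.061 87.572
final: 87.572 0.645

Arc 1: start y=4.230, vy=24.250 → t=5.118, apex=34.233, x_land=36.131, impact vy=-25.903
  bounce: vy ← 0.59·25.903 = 15.283
Arc 2: start y=0.000, vy=15.283 → t=3.119, apex=11.917, x_land=58.150, impact vy=-15.283
  bounce: vy ← 0.59·15.283 = 9.017
Arc 3: start y=0.000, vy=9.017 → t=1.840, apex=4.148, x_land=71.142, impact vy=-9.017
  bounce: vy ← 0.59·9.017 = 5.320
Arc 4: start y=0.000, vy=5.320 → t=1.086, apex=1.444, x_land=78.807, impact vy=-5.320
  bounce: vy ← 0.59·5.320 = 3.139
Arc 5: start y=0.000, vy=3.139 → t=0.641, apex=0.503, x_land=83.330, impact vy=-3.139
  bounce: vy ← 0.59·3.139 = 1.852
Arc 6: start y=0.000, vy=1.852 → t=0.378, apex=0.175, x_land=85.998, impact vy=-1.852
  bounce: vy ← 0.59·1.852 = 1.093
Arc 7: start y=0.000, vy=1.093 → t=0.223, apex=0.061, x_land=87.572, impact vy=-1.093
  bounce: vy ← 0.59·1.093 = 0.645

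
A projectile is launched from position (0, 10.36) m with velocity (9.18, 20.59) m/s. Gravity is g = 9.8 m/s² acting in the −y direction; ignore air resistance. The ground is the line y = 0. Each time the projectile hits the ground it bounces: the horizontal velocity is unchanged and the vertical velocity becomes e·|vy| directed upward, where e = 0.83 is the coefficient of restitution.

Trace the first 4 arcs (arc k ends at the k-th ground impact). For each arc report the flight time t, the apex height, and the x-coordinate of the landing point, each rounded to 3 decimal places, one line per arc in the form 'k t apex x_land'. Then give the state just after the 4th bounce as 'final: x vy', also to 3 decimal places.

Arc 1: start y=10.360, vy=20.590 → t=4.656, apex=31.990, x_land=42.743, impact vy=-25.040
  bounce: vy ← 0.83·25.040 = 20.783
Arc 2: start y=0.000, vy=20.783 → t=4.241, apex=22.038, x_land=81.680, impact vy=-20.783
  bounce: vy ← 0.83·20.783 = 17.250
Arc 3: start y=0.000, vy=17.250 → t=3.520, apex=15.182, x_land=113.998, impact vy=-17.250
  bounce: vy ← 0.83·17.250 = 14.318
Arc 4: start y=0.000, vy=14.318 → t=2.922, apex=10.459, x_land=140.821, impact vy=-14.318
  bounce: vy ← 0.83·14.318 = 11.884

1 4.656 31.990 42.743
2 4.241 22.038 81.680
3 3.520 15.182 113.998
4 2.922 10.459 140.821
final: 140.821 11.884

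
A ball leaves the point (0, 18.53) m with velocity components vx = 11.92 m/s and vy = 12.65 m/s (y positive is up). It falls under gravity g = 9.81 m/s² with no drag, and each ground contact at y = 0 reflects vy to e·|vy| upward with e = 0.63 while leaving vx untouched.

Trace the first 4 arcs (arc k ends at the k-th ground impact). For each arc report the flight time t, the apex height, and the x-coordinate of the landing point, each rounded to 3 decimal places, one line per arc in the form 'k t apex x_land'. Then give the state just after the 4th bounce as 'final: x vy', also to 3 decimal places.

Arc 1: start y=18.530, vy=12.650 → t=3.622, apex=26.686, x_land=43.174, impact vy=-22.882
  bounce: vy ← 0.63·22.882 = 14.416
Arc 2: start y=0.000, vy=14.416 → t=2.939, apex=10.592, x_land=78.207, impact vy=-14.416
  bounce: vy ← 0.63·14.416 = 9.082
Arc 3: start y=0.000, vy=9.082 → t=1.852, apex=4.204, x_land=100.277, impact vy=-9.082
  bounce: vy ← 0.63·9.082 = 5.722
Arc 4: start y=0.000, vy=5.722 → t=1.166, apex=1.669, x_land=114.181, impact vy=-5.722
  bounce: vy ← 0.63·5.722 = 3.605

1 3.622 26.686 43.174
2 2.939 10.592 78.207
3 1.852 4.204 100.277
4 1.166 1.669 114.181
final: 114.181 3.605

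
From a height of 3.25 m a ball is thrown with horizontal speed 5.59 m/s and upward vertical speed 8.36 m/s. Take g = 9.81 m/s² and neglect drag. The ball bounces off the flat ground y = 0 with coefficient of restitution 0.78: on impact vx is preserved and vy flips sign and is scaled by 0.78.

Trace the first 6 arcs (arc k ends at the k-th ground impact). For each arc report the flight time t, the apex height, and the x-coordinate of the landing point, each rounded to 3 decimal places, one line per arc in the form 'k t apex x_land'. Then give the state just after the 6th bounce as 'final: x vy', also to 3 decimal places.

1 2.031 6.812 11.351
2 1.838 4.145 21.628
3 1.434 2.522 29.644
4 1.119 1.534 35.897
5 0.872 0.933 40.774
6 0.680 0.568 44.578
final: 44.578 2.604

Arc 1: start y=3.250, vy=8.360 → t=2.031, apex=6.812, x_land=11.351, impact vy=-11.561
  bounce: vy ← 0.78·11.561 = 9.018
Arc 2: start y=0.000, vy=9.018 → t=1.838, apex=4.145, x_land=21.628, impact vy=-9.018
  bounce: vy ← 0.78·9.018 = 7.034
Arc 3: start y=0.000, vy=7.034 → t=1.434, apex=2.522, x_land=29.644, impact vy=-7.034
  bounce: vy ← 0.78·7.034 = 5.486
Arc 4: start y=0.000, vy=5.486 → t=1.119, apex=1.534, x_land=35.897, impact vy=-5.486
  bounce: vy ← 0.78·5.486 = 4.279
Arc 5: start y=0.000, vy=4.279 → t=0.872, apex=0.933, x_land=40.774, impact vy=-4.279
  bounce: vy ← 0.78·4.279 = 3.338
Arc 6: start y=0.000, vy=3.338 → t=0.680, apex=0.568, x_land=44.578, impact vy=-3.338
  bounce: vy ← 0.78·3.338 = 2.604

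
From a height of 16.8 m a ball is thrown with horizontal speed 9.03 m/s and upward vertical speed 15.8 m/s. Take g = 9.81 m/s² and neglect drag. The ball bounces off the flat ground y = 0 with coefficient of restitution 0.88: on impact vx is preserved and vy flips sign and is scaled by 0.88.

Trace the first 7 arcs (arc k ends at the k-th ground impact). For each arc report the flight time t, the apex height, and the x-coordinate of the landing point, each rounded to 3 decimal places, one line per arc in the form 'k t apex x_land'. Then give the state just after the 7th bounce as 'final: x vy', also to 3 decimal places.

1 4.064 29.524 36.698
2 4.318 22.863 75.689
3 3.800 17.705 110.001
4 3.344 13.711 140.196
5 2.943 10.618 166.768
6 2.589 8.222 190.150
7 2.279 6.367 210.727
final: 210.727 9.836

Arc 1: start y=16.800, vy=15.800 → t=4.064, apex=29.524, x_land=36.698, impact vy=-24.068
  bounce: vy ← 0.88·24.068 = 21.180
Arc 2: start y=0.000, vy=21.180 → t=4.318, apex=22.863, x_land=75.689, impact vy=-21.180
  bounce: vy ← 0.88·21.180 = 18.638
Arc 3: start y=0.000, vy=18.638 → t=3.800, apex=17.705, x_land=110.001, impact vy=-18.638
  bounce: vy ← 0.88·18.638 = 16.401
Arc 4: start y=0.000, vy=16.401 → t=3.344, apex=13.711, x_land=140.196, impact vy=-16.401
  bounce: vy ← 0.88·16.401 = 14.433
Arc 5: start y=0.000, vy=14.433 → t=2.943, apex=10.618, x_land=166.768, impact vy=-14.433
  bounce: vy ← 0.88·14.433 = 12.701
Arc 6: start y=0.000, vy=12.701 → t=2.589, apex=8.222, x_land=190.150, impact vy=-12.701
  bounce: vy ← 0.88·12.701 = 11.177
Arc 7: start y=0.000, vy=11.177 → t=2.279, apex=6.367, x_land=210.727, impact vy=-11.177
  bounce: vy ← 0.88·11.177 = 9.836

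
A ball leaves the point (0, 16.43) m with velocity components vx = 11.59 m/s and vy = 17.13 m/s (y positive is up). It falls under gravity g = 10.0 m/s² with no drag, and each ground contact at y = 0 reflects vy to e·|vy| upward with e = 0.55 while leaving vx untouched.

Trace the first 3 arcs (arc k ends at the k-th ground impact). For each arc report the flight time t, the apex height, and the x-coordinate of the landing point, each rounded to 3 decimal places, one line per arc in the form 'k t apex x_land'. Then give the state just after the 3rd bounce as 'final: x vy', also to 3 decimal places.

Arc 1: start y=16.430, vy=17.130 → t=4.207, apex=31.102, x_land=48.760, impact vy=-24.941
  bounce: vy ← 0.55·24.941 = 13.717
Arc 2: start y=0.000, vy=13.717 → t=2.743, apex=9.408, x_land=80.557, impact vy=-13.717
  bounce: vy ← 0.55·13.717 = 7.545
Arc 3: start y=0.000, vy=7.545 → t=1.509, apex=2.846, x_land=98.045, impact vy=-7.545
  bounce: vy ← 0.55·7.545 = 4.150

1 4.207 31.102 48.760
2 2.743 9.408 80.557
3 1.509 2.846 98.045
final: 98.045 4.150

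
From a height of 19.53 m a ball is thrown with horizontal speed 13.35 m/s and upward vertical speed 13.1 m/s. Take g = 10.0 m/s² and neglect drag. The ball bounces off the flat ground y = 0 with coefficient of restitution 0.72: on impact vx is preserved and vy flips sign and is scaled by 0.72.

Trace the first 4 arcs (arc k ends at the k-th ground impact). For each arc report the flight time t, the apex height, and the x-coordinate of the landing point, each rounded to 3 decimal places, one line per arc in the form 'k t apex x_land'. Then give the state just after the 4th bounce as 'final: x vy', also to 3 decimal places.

1 3.681 28.111 49.143
2 3.414 14.572 94.725
3 2.458 7.554 127.544
4 1.770 3.916 151.173
final: 151.173 6.372

Arc 1: start y=19.530, vy=13.100 → t=3.681, apex=28.111, x_land=49.143, impact vy=-23.711
  bounce: vy ← 0.72·23.711 = 17.072
Arc 2: start y=0.000, vy=17.072 → t=3.414, apex=14.572, x_land=94.725, impact vy=-17.072
  bounce: vy ← 0.72·17.072 = 12.292
Arc 3: start y=0.000, vy=12.292 → t=2.458, apex=7.554, x_land=127.544, impact vy=-12.292
  bounce: vy ← 0.72·12.292 = 8.850
Arc 4: start y=0.000, vy=8.850 → t=1.770, apex=3.916, x_land=151.173, impact vy=-8.850
  bounce: vy ← 0.72·8.850 = 6.372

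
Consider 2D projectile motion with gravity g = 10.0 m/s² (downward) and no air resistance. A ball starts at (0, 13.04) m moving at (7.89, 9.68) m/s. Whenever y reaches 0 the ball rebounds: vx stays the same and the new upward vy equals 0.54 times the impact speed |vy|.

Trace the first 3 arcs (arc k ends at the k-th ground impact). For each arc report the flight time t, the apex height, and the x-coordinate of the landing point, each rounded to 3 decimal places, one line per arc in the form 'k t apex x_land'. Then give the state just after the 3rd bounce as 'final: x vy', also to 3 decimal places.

Arc 1: start y=13.040, vy=9.680 → t=2.851, apex=17.725, x_land=22.493, impact vy=-18.828
  bounce: vy ← 0.54·18.828 = 10.167
Arc 2: start y=0.000, vy=10.167 → t=2.033, apex=5.169, x_land=38.537, impact vy=-10.167
  bounce: vy ← 0.54·10.167 = 5.490
Arc 3: start y=0.000, vy=5.490 → t=1.098, apex=1.507, x_land=47.201, impact vy=-5.490
  bounce: vy ← 0.54·5.490 = 2.965

1 2.851 17.725 22.493
2 2.033 5.169 38.537
3 1.098 1.507 47.201
final: 47.201 2.965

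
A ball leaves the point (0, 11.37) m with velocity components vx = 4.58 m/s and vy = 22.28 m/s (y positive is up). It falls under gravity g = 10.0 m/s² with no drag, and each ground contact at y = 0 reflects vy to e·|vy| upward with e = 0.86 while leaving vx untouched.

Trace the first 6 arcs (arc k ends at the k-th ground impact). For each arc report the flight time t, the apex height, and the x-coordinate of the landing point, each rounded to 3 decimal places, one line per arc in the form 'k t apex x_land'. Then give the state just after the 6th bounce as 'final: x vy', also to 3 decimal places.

1 4.918 36.190 22.526
2 4.627 26.766 43.720
3 3.980 19.796 61.946
4 3.422 14.641 77.621
5 2.943 10.829 91.101
6 2.531 8.009 102.694
final: 102.694 10.884

Arc 1: start y=11.370, vy=22.280 → t=4.918, apex=36.190, x_land=22.526, impact vy=-26.904
  bounce: vy ← 0.86·26.904 = 23.137
Arc 2: start y=0.000, vy=23.137 → t=4.627, apex=26.766, x_land=43.720, impact vy=-23.137
  bounce: vy ← 0.86·23.137 = 19.898
Arc 3: start y=0.000, vy=19.898 → t=3.980, apex=19.796, x_land=61.946, impact vy=-19.898
  bounce: vy ← 0.86·19.898 = 17.112
Arc 4: start y=0.000, vy=17.112 → t=3.422, apex=14.641, x_land=77.621, impact vy=-17.112
  bounce: vy ← 0.86·17.112 = 14.716
Arc 5: start y=0.000, vy=14.716 → t=2.943, apex=10.829, x_land=91.101, impact vy=-14.716
  bounce: vy ← 0.86·14.716 = 12.656
Arc 6: start y=0.000, vy=12.656 → t=2.531, apex=8.009, x_land=102.694, impact vy=-12.656
  bounce: vy ← 0.86·12.656 = 10.884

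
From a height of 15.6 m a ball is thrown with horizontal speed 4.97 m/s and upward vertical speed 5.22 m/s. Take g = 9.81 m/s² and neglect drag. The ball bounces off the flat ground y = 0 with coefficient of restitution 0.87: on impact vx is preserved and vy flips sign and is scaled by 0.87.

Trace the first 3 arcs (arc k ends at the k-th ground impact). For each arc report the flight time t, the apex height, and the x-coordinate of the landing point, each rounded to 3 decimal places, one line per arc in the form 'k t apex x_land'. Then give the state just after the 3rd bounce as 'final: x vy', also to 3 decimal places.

Arc 1: start y=15.600, vy=5.220 → t=2.393, apex=16.989, x_land=11.894, impact vy=-18.257
  bounce: vy ← 0.87·18.257 = 15.884
Arc 2: start y=0.000, vy=15.884 → t=3.238, apex=12.859, x_land=27.988, impact vy=-15.884
  bounce: vy ← 0.87·15.884 = 13.819
Arc 3: start y=0.000, vy=13.819 → t=2.817, apex=9.733, x_land=41.990, impact vy=-13.819
  bounce: vy ← 0.87·13.819 = 12.022

1 2.393 16.989 11.894
2 3.238 12.859 27.988
3 2.817 9.733 41.990
final: 41.990 12.022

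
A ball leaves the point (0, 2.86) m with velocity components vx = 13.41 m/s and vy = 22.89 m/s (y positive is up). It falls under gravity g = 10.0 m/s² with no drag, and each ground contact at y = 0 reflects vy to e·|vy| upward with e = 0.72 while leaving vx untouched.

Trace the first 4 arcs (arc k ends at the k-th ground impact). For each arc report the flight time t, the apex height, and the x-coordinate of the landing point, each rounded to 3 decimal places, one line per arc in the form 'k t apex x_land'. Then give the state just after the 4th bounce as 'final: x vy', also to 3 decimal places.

Arc 1: start y=2.860, vy=22.890 → t=4.700, apex=29.058, x_land=63.023, impact vy=-24.107
  bounce: vy ← 0.72·24.107 = 17.357
Arc 2: start y=0.000, vy=17.357 → t=3.471, apex=15.063, x_land=109.575, impact vy=-17.357
  bounce: vy ← 0.72·17.357 = 12.497
Arc 3: start y=0.000, vy=12.497 → t=2.499, apex=7.809, x_land=143.092, impact vy=-12.497
  bounce: vy ← 0.72·12.497 = 8.998
Arc 4: start y=0.000, vy=8.998 → t=1.800, apex=4.048, x_land=167.225, impact vy=-8.998
  bounce: vy ← 0.72·8.998 = 6.479

1 4.700 29.058 63.023
2 3.471 15.063 109.575
3 2.499 7.809 143.092
4 1.800 4.048 167.225
final: 167.225 6.479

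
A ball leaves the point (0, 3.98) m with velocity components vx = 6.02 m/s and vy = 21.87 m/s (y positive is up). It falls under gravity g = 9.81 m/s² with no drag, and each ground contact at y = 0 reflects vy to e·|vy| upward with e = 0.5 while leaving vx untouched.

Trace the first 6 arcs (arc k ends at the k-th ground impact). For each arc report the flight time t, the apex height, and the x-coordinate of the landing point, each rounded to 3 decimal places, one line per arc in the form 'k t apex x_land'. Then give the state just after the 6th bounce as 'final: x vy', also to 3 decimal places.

1 4.634 28.358 27.896
2 2.404 7.090 42.370
3 1.202 1.772 49.608
4 0.601 0.443 53.227
5 0.301 0.111 55.036
6 0.150 0.028 55.941
final: 55.941 0.369

Arc 1: start y=3.980, vy=21.870 → t=4.634, apex=28.358, x_land=27.896, impact vy=-23.588
  bounce: vy ← 0.5·23.588 = 11.794
Arc 2: start y=0.000, vy=11.794 → t=2.404, apex=7.090, x_land=42.370, impact vy=-11.794
  bounce: vy ← 0.5·11.794 = 5.897
Arc 3: start y=0.000, vy=5.897 → t=1.202, apex=1.772, x_land=49.608, impact vy=-5.897
  bounce: vy ← 0.5·5.897 = 2.948
Arc 4: start y=0.000, vy=2.948 → t=0.601, apex=0.443, x_land=53.227, impact vy=-2.948
  bounce: vy ← 0.5·2.948 = 1.474
Arc 5: start y=0.000, vy=1.474 → t=0.301, apex=0.111, x_land=55.036, impact vy=-1.474
  bounce: vy ← 0.5·1.474 = 0.737
Arc 6: start y=0.000, vy=0.737 → t=0.150, apex=0.028, x_land=55.941, impact vy=-0.737
  bounce: vy ← 0.5·0.737 = 0.369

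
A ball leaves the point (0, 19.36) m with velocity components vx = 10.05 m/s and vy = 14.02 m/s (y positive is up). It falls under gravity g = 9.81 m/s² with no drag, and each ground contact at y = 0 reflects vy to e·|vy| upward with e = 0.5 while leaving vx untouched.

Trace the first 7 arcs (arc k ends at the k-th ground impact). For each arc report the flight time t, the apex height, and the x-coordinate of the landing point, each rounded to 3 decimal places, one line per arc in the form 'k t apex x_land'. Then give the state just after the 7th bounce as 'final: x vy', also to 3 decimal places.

1 3.876 29.378 38.959
2 2.447 7.345 63.555
3 1.224 1.836 75.852
4 0.612 0.459 82.001
5 0.306 0.115 85.076
6 0.153 0.029 86.613
7 0.076 0.007 87.382
final: 87.382 0.188

Arc 1: start y=19.360, vy=14.020 → t=3.876, apex=29.378, x_land=38.959, impact vy=-24.008
  bounce: vy ← 0.5·24.008 = 12.004
Arc 2: start y=0.000, vy=12.004 → t=2.447, apex=7.345, x_land=63.555, impact vy=-12.004
  bounce: vy ← 0.5·12.004 = 6.002
Arc 3: start y=0.000, vy=6.002 → t=1.224, apex=1.836, x_land=75.852, impact vy=-6.002
  bounce: vy ← 0.5·6.002 = 3.001
Arc 4: start y=0.000, vy=3.001 → t=0.612, apex=0.459, x_land=82.001, impact vy=-3.001
  bounce: vy ← 0.5·3.001 = 1.501
Arc 5: start y=0.000, vy=1.501 → t=0.306, apex=0.115, x_land=85.076, impact vy=-1.501
  bounce: vy ← 0.5·1.501 = 0.750
Arc 6: start y=0.000, vy=0.750 → t=0.153, apex=0.029, x_land=86.613, impact vy=-0.750
  bounce: vy ← 0.5·0.750 = 0.375
Arc 7: start y=0.000, vy=0.375 → t=0.076, apex=0.007, x_land=87.382, impact vy=-0.375
  bounce: vy ← 0.5·0.375 = 0.188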